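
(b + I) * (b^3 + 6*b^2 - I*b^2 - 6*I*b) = b^4 + 6*b^3 + b^2 + 6*b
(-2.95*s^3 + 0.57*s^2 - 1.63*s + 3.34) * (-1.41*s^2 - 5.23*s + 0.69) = 4.1595*s^5 + 14.6248*s^4 - 2.7183*s^3 + 4.2088*s^2 - 18.5929*s + 2.3046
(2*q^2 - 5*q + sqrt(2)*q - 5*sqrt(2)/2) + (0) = 2*q^2 - 5*q + sqrt(2)*q - 5*sqrt(2)/2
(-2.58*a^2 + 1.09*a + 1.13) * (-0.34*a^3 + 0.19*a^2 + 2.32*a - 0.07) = 0.8772*a^5 - 0.8608*a^4 - 6.1627*a^3 + 2.9241*a^2 + 2.5453*a - 0.0791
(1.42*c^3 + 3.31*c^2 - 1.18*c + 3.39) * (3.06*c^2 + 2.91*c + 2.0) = 4.3452*c^5 + 14.2608*c^4 + 8.8613*c^3 + 13.5596*c^2 + 7.5049*c + 6.78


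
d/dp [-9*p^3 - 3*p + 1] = -27*p^2 - 3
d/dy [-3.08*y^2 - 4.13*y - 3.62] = -6.16*y - 4.13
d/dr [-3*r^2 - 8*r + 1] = -6*r - 8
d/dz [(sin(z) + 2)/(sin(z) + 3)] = cos(z)/(sin(z) + 3)^2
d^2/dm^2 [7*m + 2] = 0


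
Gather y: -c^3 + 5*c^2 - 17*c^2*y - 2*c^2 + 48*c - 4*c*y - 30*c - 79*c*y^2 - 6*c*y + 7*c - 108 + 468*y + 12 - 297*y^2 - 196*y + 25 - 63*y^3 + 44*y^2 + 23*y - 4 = -c^3 + 3*c^2 + 25*c - 63*y^3 + y^2*(-79*c - 253) + y*(-17*c^2 - 10*c + 295) - 75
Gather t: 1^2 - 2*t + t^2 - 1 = t^2 - 2*t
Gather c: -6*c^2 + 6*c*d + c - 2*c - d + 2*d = -6*c^2 + c*(6*d - 1) + d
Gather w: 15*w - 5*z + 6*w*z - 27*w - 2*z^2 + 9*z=w*(6*z - 12) - 2*z^2 + 4*z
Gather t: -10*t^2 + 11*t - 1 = -10*t^2 + 11*t - 1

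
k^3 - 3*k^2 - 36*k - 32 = (k - 8)*(k + 1)*(k + 4)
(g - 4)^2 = g^2 - 8*g + 16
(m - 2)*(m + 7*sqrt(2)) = m^2 - 2*m + 7*sqrt(2)*m - 14*sqrt(2)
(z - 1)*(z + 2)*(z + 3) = z^3 + 4*z^2 + z - 6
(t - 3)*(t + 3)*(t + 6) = t^3 + 6*t^2 - 9*t - 54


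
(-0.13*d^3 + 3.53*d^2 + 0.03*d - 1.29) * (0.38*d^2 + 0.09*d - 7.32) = -0.0494*d^5 + 1.3297*d^4 + 1.2807*d^3 - 26.3271*d^2 - 0.3357*d + 9.4428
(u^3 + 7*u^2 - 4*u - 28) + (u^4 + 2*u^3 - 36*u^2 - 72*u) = u^4 + 3*u^3 - 29*u^2 - 76*u - 28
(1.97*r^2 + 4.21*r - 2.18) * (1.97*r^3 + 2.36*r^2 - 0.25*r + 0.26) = 3.8809*r^5 + 12.9429*r^4 + 5.1485*r^3 - 5.6851*r^2 + 1.6396*r - 0.5668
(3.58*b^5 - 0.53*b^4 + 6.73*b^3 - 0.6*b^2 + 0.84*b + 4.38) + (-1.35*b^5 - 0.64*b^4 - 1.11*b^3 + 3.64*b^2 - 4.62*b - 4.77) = 2.23*b^5 - 1.17*b^4 + 5.62*b^3 + 3.04*b^2 - 3.78*b - 0.39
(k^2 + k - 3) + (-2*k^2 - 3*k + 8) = -k^2 - 2*k + 5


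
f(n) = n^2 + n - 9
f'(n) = 2*n + 1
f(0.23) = -8.72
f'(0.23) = 1.46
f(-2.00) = -7.00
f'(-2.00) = -3.00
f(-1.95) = -7.15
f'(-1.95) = -2.90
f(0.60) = -8.04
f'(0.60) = 2.20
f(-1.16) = -8.81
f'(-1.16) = -1.32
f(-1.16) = -8.81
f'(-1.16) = -1.32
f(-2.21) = -6.33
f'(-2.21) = -3.42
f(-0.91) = -9.08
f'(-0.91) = -0.82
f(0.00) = -9.00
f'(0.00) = 1.00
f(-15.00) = 201.00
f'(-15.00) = -29.00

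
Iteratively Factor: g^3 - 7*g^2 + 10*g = (g)*(g^2 - 7*g + 10) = g*(g - 5)*(g - 2)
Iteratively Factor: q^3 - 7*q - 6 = (q + 1)*(q^2 - q - 6) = (q - 3)*(q + 1)*(q + 2)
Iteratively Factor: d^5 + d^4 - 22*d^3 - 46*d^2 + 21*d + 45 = (d + 3)*(d^4 - 2*d^3 - 16*d^2 + 2*d + 15) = (d - 1)*(d + 3)*(d^3 - d^2 - 17*d - 15) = (d - 1)*(d + 3)^2*(d^2 - 4*d - 5) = (d - 1)*(d + 1)*(d + 3)^2*(d - 5)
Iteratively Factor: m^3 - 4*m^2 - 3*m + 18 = (m - 3)*(m^2 - m - 6) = (m - 3)*(m + 2)*(m - 3)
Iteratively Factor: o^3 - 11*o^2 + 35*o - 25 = (o - 5)*(o^2 - 6*o + 5) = (o - 5)*(o - 1)*(o - 5)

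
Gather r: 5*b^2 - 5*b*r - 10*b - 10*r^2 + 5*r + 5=5*b^2 - 10*b - 10*r^2 + r*(5 - 5*b) + 5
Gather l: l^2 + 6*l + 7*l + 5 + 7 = l^2 + 13*l + 12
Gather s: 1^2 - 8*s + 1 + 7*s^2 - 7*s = 7*s^2 - 15*s + 2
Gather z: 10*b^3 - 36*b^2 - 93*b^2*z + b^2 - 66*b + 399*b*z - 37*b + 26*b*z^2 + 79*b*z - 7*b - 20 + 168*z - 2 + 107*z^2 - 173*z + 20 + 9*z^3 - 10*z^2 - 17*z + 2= 10*b^3 - 35*b^2 - 110*b + 9*z^3 + z^2*(26*b + 97) + z*(-93*b^2 + 478*b - 22)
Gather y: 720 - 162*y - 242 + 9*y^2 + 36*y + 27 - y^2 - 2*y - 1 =8*y^2 - 128*y + 504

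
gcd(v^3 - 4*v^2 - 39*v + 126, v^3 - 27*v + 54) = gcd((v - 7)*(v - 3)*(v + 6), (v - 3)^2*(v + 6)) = v^2 + 3*v - 18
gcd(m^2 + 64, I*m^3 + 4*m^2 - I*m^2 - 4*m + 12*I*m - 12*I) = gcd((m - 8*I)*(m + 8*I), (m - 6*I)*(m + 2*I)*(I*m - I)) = 1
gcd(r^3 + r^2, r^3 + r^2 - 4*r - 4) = r + 1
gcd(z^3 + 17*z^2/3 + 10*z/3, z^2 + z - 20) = z + 5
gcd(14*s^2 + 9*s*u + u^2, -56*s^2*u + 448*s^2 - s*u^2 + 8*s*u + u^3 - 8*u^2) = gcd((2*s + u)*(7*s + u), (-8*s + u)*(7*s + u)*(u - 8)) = 7*s + u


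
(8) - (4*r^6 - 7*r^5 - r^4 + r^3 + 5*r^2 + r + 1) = -4*r^6 + 7*r^5 + r^4 - r^3 - 5*r^2 - r + 7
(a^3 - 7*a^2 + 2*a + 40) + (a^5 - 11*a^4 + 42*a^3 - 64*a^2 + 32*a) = a^5 - 11*a^4 + 43*a^3 - 71*a^2 + 34*a + 40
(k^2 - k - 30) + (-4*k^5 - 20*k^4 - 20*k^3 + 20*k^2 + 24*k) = -4*k^5 - 20*k^4 - 20*k^3 + 21*k^2 + 23*k - 30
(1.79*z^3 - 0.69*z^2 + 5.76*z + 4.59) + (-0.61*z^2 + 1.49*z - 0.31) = 1.79*z^3 - 1.3*z^2 + 7.25*z + 4.28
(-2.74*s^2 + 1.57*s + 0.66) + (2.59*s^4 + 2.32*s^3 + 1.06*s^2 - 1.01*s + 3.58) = 2.59*s^4 + 2.32*s^3 - 1.68*s^2 + 0.56*s + 4.24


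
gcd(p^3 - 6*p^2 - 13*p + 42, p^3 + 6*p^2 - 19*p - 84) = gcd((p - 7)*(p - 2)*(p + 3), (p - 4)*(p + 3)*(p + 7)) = p + 3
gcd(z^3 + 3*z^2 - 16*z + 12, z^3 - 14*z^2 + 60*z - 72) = z - 2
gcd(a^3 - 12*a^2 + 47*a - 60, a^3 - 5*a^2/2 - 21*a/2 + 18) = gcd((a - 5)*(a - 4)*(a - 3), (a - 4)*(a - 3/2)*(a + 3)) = a - 4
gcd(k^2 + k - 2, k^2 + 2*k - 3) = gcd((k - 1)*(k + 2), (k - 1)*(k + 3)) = k - 1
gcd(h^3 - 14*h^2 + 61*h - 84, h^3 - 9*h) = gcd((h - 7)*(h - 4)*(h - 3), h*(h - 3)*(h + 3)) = h - 3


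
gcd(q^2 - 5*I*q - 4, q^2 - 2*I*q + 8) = q - 4*I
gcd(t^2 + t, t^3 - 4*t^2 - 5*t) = t^2 + t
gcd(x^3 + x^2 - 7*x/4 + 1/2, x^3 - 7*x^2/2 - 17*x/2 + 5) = x^2 + 3*x/2 - 1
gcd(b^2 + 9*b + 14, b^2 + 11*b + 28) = b + 7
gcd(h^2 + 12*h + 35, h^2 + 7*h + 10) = h + 5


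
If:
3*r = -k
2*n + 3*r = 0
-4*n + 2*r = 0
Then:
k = 0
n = 0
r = 0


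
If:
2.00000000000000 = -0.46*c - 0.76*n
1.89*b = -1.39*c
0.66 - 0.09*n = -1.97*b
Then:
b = -0.47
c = 0.64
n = -3.02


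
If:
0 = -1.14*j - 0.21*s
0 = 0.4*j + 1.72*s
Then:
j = 0.00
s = 0.00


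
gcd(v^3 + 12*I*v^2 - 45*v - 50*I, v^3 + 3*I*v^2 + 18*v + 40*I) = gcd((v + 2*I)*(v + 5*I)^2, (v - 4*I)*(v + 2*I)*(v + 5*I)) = v^2 + 7*I*v - 10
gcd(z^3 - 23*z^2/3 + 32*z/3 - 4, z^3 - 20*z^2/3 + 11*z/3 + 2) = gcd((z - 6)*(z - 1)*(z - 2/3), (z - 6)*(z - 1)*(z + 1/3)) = z^2 - 7*z + 6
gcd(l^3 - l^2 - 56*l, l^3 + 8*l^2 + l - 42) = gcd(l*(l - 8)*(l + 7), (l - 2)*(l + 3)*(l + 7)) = l + 7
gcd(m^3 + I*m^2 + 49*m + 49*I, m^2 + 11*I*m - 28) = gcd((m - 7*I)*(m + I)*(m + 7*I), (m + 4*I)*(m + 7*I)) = m + 7*I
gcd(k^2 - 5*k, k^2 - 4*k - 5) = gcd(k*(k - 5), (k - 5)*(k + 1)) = k - 5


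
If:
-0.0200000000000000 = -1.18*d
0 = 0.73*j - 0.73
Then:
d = 0.02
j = 1.00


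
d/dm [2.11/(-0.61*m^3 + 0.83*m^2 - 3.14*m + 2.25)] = (3.8613*m^2 - 3.5026*m + 6.6254)/(0.61*m^3 - 0.83*m^2 + 3.14*m - 2.25)^2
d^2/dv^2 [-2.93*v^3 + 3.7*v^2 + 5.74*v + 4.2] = 7.4 - 17.58*v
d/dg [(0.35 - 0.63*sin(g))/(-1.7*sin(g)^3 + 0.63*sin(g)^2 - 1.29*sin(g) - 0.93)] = (-2.142*sin(g)^3 + 2.1819*sin(g)^2 - 0.441*sin(g) + 1.0374)*cos(g)/(2.89*sin(g)^6 - 2.142*sin(g)^5 + 4.7829*sin(g)^4 + 1.5366*sin(g)^3 + 0.4923*sin(g)^2 + 2.3994*sin(g) + 0.8649)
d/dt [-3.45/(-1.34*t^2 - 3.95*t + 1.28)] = (-9.246*t - 13.6275)/(1.34*t^2 + 3.95*t - 1.28)^2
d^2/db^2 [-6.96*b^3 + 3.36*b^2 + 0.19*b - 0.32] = 6.72 - 41.76*b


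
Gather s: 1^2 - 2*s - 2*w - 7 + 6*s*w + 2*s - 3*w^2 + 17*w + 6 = 6*s*w - 3*w^2 + 15*w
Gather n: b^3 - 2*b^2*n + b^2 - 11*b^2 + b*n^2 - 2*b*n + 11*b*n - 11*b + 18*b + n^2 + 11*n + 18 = b^3 - 10*b^2 + 7*b + n^2*(b + 1) + n*(-2*b^2 + 9*b + 11) + 18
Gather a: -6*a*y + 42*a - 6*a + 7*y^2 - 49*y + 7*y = a*(36 - 6*y) + 7*y^2 - 42*y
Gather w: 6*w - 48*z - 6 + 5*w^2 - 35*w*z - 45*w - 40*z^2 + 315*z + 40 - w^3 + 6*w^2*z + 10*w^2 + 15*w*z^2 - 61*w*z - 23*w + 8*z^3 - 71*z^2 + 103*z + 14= -w^3 + w^2*(6*z + 15) + w*(15*z^2 - 96*z - 62) + 8*z^3 - 111*z^2 + 370*z + 48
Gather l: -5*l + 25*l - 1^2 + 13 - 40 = 20*l - 28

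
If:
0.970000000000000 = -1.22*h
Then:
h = -0.80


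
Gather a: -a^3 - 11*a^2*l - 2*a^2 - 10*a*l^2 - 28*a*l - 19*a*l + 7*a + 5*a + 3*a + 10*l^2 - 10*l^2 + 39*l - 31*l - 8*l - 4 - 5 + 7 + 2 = -a^3 + a^2*(-11*l - 2) + a*(-10*l^2 - 47*l + 15)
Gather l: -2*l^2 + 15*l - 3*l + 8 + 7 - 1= -2*l^2 + 12*l + 14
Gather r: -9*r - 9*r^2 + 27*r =-9*r^2 + 18*r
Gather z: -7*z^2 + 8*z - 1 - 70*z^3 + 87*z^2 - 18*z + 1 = -70*z^3 + 80*z^2 - 10*z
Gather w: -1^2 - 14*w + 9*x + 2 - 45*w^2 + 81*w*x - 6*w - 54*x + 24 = -45*w^2 + w*(81*x - 20) - 45*x + 25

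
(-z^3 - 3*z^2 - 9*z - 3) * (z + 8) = -z^4 - 11*z^3 - 33*z^2 - 75*z - 24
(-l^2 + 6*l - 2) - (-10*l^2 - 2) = 9*l^2 + 6*l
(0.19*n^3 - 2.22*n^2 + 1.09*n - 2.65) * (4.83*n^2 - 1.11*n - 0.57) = 0.9177*n^5 - 10.9335*n^4 + 7.6206*n^3 - 12.744*n^2 + 2.3202*n + 1.5105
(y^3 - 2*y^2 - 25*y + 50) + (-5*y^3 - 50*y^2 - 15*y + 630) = -4*y^3 - 52*y^2 - 40*y + 680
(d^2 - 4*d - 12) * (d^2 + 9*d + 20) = d^4 + 5*d^3 - 28*d^2 - 188*d - 240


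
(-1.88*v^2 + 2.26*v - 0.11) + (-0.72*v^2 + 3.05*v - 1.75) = -2.6*v^2 + 5.31*v - 1.86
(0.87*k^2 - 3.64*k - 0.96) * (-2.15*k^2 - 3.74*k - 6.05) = -1.8705*k^4 + 4.5722*k^3 + 10.4141*k^2 + 25.6124*k + 5.808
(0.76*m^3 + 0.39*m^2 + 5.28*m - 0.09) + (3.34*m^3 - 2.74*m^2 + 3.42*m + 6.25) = 4.1*m^3 - 2.35*m^2 + 8.7*m + 6.16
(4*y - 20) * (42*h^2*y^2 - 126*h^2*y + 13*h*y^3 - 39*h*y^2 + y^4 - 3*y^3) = 168*h^2*y^3 - 1344*h^2*y^2 + 2520*h^2*y + 52*h*y^4 - 416*h*y^3 + 780*h*y^2 + 4*y^5 - 32*y^4 + 60*y^3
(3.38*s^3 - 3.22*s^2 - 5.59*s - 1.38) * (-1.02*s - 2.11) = -3.4476*s^4 - 3.8474*s^3 + 12.496*s^2 + 13.2025*s + 2.9118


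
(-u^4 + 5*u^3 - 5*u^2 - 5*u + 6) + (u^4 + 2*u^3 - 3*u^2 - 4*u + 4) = 7*u^3 - 8*u^2 - 9*u + 10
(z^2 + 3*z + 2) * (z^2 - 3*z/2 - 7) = z^4 + 3*z^3/2 - 19*z^2/2 - 24*z - 14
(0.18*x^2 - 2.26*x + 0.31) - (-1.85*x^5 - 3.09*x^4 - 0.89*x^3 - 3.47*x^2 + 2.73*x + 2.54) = 1.85*x^5 + 3.09*x^4 + 0.89*x^3 + 3.65*x^2 - 4.99*x - 2.23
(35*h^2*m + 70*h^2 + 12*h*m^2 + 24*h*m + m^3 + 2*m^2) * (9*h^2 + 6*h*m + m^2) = 315*h^4*m + 630*h^4 + 318*h^3*m^2 + 636*h^3*m + 116*h^2*m^3 + 232*h^2*m^2 + 18*h*m^4 + 36*h*m^3 + m^5 + 2*m^4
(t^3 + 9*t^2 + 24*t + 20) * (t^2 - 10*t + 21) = t^5 - t^4 - 45*t^3 - 31*t^2 + 304*t + 420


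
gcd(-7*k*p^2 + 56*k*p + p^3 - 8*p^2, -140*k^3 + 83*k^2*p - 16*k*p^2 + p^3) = -7*k + p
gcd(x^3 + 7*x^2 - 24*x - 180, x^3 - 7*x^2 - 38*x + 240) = x^2 + x - 30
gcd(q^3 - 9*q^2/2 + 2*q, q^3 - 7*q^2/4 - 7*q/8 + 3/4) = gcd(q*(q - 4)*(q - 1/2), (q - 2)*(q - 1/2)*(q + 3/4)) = q - 1/2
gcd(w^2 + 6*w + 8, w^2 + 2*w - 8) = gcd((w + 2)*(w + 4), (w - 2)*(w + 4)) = w + 4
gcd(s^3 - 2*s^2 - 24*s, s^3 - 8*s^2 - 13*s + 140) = s + 4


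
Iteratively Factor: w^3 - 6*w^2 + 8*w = (w)*(w^2 - 6*w + 8) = w*(w - 4)*(w - 2)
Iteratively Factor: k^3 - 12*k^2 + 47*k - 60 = (k - 4)*(k^2 - 8*k + 15) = (k - 5)*(k - 4)*(k - 3)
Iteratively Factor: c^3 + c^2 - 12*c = (c - 3)*(c^2 + 4*c) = (c - 3)*(c + 4)*(c)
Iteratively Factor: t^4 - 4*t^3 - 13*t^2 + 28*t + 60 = (t - 5)*(t^3 + t^2 - 8*t - 12) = (t - 5)*(t + 2)*(t^2 - t - 6) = (t - 5)*(t + 2)^2*(t - 3)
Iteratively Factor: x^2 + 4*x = (x + 4)*(x)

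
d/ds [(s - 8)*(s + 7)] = 2*s - 1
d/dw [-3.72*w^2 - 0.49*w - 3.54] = -7.44*w - 0.49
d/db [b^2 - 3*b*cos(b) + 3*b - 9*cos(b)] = 3*b*sin(b) + 2*b + 9*sin(b) - 3*cos(b) + 3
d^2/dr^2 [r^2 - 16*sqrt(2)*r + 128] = 2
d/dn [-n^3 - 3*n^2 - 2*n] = -3*n^2 - 6*n - 2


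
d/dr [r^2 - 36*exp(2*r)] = 2*r - 72*exp(2*r)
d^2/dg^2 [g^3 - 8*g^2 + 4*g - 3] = 6*g - 16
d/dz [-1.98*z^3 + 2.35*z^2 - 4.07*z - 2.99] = -5.94*z^2 + 4.7*z - 4.07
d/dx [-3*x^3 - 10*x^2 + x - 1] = -9*x^2 - 20*x + 1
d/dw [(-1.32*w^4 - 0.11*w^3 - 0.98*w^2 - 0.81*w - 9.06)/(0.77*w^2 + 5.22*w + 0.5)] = (-2.0328*w^5 - 20.7559*w^4 - 3.7884*w^3 - 4.6569*w^2 + 12.9724*w + 46.8882)/(0.5929*w^4 + 8.0388*w^3 + 28.0184*w^2 + 5.22*w + 0.25)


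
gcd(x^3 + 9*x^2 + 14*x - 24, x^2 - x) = x - 1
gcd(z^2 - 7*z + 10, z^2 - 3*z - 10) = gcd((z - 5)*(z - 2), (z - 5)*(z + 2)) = z - 5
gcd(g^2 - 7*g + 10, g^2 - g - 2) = g - 2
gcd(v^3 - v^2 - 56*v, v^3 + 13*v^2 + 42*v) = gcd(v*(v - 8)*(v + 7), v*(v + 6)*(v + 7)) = v^2 + 7*v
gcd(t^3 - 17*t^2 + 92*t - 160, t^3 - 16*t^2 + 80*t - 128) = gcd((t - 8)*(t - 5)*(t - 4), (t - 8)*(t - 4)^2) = t^2 - 12*t + 32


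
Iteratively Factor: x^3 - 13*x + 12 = (x - 3)*(x^2 + 3*x - 4) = (x - 3)*(x - 1)*(x + 4)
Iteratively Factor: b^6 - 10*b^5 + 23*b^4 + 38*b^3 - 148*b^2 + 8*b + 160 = (b + 1)*(b^5 - 11*b^4 + 34*b^3 + 4*b^2 - 152*b + 160) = (b - 5)*(b + 1)*(b^4 - 6*b^3 + 4*b^2 + 24*b - 32) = (b - 5)*(b - 2)*(b + 1)*(b^3 - 4*b^2 - 4*b + 16) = (b - 5)*(b - 2)^2*(b + 1)*(b^2 - 2*b - 8) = (b - 5)*(b - 2)^2*(b + 1)*(b + 2)*(b - 4)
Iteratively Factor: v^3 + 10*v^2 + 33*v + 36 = (v + 3)*(v^2 + 7*v + 12) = (v + 3)*(v + 4)*(v + 3)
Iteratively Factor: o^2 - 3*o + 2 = (o - 2)*(o - 1)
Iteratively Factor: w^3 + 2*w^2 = (w + 2)*(w^2) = w*(w + 2)*(w)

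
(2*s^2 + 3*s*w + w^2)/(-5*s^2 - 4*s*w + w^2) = (-2*s - w)/(5*s - w)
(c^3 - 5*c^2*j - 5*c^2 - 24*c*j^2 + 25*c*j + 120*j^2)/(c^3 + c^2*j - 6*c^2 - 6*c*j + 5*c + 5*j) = (c^2 - 5*c*j - 24*j^2)/(c^2 + c*j - c - j)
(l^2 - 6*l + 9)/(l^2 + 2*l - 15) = (l - 3)/(l + 5)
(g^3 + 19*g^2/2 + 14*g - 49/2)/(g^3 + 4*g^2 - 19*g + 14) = (g + 7/2)/(g - 2)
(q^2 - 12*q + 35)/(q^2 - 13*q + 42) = (q - 5)/(q - 6)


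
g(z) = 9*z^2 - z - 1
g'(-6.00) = -109.00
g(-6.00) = 329.00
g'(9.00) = 161.00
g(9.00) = 719.00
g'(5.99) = 106.82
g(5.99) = 315.93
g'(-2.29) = -42.22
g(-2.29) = 48.49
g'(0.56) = 9.08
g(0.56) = 1.26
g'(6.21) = 110.78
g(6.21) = 339.87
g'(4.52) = 80.36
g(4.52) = 178.35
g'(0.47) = 7.46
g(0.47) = 0.52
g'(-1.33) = -24.94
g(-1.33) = 16.25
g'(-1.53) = -28.54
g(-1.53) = 21.60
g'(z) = 18*z - 1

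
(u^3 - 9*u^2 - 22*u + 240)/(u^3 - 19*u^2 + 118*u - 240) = (u + 5)/(u - 5)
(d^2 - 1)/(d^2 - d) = (d + 1)/d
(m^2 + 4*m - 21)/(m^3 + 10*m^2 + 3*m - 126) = 1/(m + 6)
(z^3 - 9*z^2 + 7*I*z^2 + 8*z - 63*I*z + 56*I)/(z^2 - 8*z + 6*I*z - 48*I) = (z^2 + z*(-1 + 7*I) - 7*I)/(z + 6*I)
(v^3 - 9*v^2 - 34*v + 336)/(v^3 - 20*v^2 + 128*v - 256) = (v^2 - v - 42)/(v^2 - 12*v + 32)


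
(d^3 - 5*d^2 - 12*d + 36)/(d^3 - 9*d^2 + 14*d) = (d^2 - 3*d - 18)/(d*(d - 7))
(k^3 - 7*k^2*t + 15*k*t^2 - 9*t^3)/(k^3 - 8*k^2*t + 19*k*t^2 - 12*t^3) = (-k + 3*t)/(-k + 4*t)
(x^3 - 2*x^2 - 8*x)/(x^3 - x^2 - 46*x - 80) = x*(x - 4)/(x^2 - 3*x - 40)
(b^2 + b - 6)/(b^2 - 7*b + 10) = (b + 3)/(b - 5)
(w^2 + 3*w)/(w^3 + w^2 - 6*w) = 1/(w - 2)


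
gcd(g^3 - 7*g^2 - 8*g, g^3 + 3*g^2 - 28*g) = g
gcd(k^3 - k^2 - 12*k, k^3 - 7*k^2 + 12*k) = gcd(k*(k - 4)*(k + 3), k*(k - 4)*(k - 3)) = k^2 - 4*k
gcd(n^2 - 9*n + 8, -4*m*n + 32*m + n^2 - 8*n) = n - 8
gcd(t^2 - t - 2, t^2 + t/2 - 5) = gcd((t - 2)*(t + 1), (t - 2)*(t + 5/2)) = t - 2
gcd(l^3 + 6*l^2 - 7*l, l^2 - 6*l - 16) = 1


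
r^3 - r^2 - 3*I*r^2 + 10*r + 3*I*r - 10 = (r - 1)*(r - 5*I)*(r + 2*I)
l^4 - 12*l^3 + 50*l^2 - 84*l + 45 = (l - 5)*(l - 3)^2*(l - 1)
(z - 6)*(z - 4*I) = z^2 - 6*z - 4*I*z + 24*I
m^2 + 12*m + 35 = (m + 5)*(m + 7)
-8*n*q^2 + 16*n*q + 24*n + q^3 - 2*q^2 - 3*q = (-8*n + q)*(q - 3)*(q + 1)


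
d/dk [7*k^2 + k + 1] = 14*k + 1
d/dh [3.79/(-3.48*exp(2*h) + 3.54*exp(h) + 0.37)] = (26.3784*exp(h) - 13.4166)*exp(h)/(-3.48*exp(2*h) + 3.54*exp(h) + 0.37)^2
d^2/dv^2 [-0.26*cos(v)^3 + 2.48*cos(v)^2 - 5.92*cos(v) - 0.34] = 6.115*cos(v) - 4.96*cos(2*v) + 0.585*cos(3*v)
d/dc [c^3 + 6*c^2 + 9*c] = 3*c^2 + 12*c + 9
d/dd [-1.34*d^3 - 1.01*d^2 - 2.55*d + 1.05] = -4.02*d^2 - 2.02*d - 2.55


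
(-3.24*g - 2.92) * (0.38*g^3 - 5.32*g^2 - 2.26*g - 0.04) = -1.2312*g^4 + 16.1272*g^3 + 22.8568*g^2 + 6.7288*g + 0.1168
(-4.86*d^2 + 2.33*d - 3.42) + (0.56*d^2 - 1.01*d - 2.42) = -4.3*d^2 + 1.32*d - 5.84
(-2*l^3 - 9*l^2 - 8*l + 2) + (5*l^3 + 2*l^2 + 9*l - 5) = 3*l^3 - 7*l^2 + l - 3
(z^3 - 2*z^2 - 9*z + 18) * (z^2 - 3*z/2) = z^5 - 7*z^4/2 - 6*z^3 + 63*z^2/2 - 27*z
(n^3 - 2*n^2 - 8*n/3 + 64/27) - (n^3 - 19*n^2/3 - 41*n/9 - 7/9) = 13*n^2/3 + 17*n/9 + 85/27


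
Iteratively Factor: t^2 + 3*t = (t + 3)*(t)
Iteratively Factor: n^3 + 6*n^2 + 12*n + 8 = (n + 2)*(n^2 + 4*n + 4) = (n + 2)^2*(n + 2)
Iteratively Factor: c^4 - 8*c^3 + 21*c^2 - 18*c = (c - 3)*(c^3 - 5*c^2 + 6*c) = (c - 3)^2*(c^2 - 2*c) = c*(c - 3)^2*(c - 2)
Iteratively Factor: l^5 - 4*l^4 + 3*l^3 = (l)*(l^4 - 4*l^3 + 3*l^2) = l*(l - 3)*(l^3 - l^2) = l^2*(l - 3)*(l^2 - l) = l^2*(l - 3)*(l - 1)*(l)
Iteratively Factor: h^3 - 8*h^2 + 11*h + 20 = (h - 4)*(h^2 - 4*h - 5) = (h - 4)*(h + 1)*(h - 5)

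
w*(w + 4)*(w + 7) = w^3 + 11*w^2 + 28*w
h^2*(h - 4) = h^3 - 4*h^2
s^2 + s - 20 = (s - 4)*(s + 5)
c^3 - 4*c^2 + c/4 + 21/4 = (c - 7/2)*(c - 3/2)*(c + 1)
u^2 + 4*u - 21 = (u - 3)*(u + 7)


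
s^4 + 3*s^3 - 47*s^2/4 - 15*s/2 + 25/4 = (s - 5/2)*(s - 1/2)*(s + 1)*(s + 5)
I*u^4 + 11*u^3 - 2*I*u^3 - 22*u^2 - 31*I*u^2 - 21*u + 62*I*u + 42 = (u - 2)*(u - 7*I)*(u - 3*I)*(I*u + 1)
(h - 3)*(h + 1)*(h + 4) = h^3 + 2*h^2 - 11*h - 12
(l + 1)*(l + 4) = l^2 + 5*l + 4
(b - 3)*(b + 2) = b^2 - b - 6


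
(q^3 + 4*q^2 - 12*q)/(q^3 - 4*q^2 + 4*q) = (q + 6)/(q - 2)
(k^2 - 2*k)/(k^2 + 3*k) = (k - 2)/(k + 3)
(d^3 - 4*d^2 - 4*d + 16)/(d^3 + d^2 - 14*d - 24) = (d - 2)/(d + 3)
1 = 1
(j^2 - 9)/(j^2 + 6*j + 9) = (j - 3)/(j + 3)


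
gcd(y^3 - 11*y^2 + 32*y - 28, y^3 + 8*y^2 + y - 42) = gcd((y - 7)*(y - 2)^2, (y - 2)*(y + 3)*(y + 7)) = y - 2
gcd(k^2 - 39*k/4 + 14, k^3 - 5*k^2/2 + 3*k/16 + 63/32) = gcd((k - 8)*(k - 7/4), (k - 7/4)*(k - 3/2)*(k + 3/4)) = k - 7/4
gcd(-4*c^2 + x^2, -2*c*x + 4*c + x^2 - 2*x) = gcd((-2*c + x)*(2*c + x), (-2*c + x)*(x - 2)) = -2*c + x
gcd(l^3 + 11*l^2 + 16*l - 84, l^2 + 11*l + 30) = l + 6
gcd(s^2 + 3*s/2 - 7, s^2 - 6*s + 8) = s - 2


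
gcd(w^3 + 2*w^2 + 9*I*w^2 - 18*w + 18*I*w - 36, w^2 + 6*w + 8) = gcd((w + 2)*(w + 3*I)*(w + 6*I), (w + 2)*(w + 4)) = w + 2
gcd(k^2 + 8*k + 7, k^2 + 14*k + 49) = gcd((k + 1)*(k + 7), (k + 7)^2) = k + 7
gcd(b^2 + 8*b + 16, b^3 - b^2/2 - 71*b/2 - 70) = b + 4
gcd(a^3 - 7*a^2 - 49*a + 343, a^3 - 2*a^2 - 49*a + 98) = a^2 - 49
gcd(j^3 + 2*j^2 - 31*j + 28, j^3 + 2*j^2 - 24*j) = j - 4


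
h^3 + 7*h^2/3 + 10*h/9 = h*(h + 2/3)*(h + 5/3)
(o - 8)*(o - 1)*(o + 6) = o^3 - 3*o^2 - 46*o + 48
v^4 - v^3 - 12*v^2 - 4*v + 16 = (v - 4)*(v - 1)*(v + 2)^2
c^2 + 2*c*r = c*(c + 2*r)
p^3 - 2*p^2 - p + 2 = (p - 2)*(p - 1)*(p + 1)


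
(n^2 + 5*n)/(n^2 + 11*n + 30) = n/(n + 6)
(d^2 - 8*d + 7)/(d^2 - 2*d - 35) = (d - 1)/(d + 5)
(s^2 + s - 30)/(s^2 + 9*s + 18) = (s - 5)/(s + 3)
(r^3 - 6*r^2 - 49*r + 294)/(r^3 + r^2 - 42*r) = (r - 7)/r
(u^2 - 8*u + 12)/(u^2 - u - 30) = (u - 2)/(u + 5)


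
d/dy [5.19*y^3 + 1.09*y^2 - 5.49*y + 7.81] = 15.57*y^2 + 2.18*y - 5.49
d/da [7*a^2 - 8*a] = 14*a - 8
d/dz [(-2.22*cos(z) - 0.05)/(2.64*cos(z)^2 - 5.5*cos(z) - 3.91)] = (5.8608*sin(z)^2 - 0.263999999999999*cos(z) - 14.266)*sin(z)/(-2.64*cos(z)^2 + 5.5*cos(z) + 3.91)^2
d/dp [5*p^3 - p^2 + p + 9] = 15*p^2 - 2*p + 1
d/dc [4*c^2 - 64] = 8*c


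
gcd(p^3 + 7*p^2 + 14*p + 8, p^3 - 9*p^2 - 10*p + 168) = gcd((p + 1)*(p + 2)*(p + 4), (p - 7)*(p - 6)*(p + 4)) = p + 4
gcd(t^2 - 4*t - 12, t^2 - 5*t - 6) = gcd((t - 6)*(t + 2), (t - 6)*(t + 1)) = t - 6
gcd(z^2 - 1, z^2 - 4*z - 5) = z + 1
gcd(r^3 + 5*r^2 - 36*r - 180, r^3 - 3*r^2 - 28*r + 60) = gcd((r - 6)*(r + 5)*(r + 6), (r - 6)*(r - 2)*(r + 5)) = r^2 - r - 30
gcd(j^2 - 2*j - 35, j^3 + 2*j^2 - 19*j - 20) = j + 5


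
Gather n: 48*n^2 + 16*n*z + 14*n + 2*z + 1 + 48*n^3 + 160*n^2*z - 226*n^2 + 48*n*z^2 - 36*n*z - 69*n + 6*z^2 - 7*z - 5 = 48*n^3 + n^2*(160*z - 178) + n*(48*z^2 - 20*z - 55) + 6*z^2 - 5*z - 4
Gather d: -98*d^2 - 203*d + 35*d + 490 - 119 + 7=-98*d^2 - 168*d + 378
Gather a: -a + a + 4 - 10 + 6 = 0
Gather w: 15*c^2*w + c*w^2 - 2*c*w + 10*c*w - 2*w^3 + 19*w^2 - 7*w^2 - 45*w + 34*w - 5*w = -2*w^3 + w^2*(c + 12) + w*(15*c^2 + 8*c - 16)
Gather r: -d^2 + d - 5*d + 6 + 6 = -d^2 - 4*d + 12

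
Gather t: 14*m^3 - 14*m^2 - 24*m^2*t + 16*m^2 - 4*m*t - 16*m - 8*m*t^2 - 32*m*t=14*m^3 + 2*m^2 - 8*m*t^2 - 16*m + t*(-24*m^2 - 36*m)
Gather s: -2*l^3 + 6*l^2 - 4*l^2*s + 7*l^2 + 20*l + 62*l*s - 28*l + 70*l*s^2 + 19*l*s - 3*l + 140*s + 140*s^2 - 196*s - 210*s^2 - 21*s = -2*l^3 + 13*l^2 - 11*l + s^2*(70*l - 70) + s*(-4*l^2 + 81*l - 77)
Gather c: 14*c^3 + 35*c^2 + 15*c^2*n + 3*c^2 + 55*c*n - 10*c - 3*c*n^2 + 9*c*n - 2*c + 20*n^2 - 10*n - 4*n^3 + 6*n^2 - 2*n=14*c^3 + c^2*(15*n + 38) + c*(-3*n^2 + 64*n - 12) - 4*n^3 + 26*n^2 - 12*n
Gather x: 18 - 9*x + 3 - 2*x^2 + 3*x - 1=-2*x^2 - 6*x + 20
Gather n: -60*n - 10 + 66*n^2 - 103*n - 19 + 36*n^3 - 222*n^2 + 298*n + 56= 36*n^3 - 156*n^2 + 135*n + 27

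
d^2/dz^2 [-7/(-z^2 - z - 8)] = 14*(-z^2 - z + (2*z + 1)^2 - 8)/(z^2 + z + 8)^3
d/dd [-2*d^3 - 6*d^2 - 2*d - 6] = -6*d^2 - 12*d - 2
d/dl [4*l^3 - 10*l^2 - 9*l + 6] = 12*l^2 - 20*l - 9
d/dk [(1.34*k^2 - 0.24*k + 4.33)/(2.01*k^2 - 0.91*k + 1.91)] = (-0.737*k^2 - 12.2878*k + 3.4819)/(4.0401*k^4 - 3.6582*k^3 + 8.5063*k^2 - 3.4762*k + 3.6481)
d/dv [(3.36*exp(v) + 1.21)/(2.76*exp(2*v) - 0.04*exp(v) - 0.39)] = (-(3.36*exp(v) + 1.21)*(5.52*exp(v) - 0.04) + 9.2736*exp(2*v) - 0.1344*exp(v) - 1.3104)*exp(v)/(-2.76*exp(2*v) + 0.04*exp(v) + 0.39)^2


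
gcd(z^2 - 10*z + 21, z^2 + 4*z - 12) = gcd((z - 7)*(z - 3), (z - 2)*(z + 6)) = 1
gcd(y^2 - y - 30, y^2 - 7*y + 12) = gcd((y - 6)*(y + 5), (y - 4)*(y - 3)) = 1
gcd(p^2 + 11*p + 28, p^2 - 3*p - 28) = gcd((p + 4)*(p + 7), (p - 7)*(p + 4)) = p + 4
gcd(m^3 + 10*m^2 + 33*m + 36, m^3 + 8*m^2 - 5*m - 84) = m + 4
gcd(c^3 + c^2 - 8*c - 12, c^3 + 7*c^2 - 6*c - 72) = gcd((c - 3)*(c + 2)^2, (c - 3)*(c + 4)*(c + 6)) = c - 3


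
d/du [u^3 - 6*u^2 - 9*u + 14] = 3*u^2 - 12*u - 9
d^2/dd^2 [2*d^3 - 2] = 12*d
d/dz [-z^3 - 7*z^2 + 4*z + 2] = -3*z^2 - 14*z + 4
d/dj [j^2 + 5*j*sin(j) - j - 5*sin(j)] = 5*j*cos(j) + 2*j - 5*sqrt(2)*cos(j + pi/4) - 1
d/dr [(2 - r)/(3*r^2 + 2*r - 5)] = (3*r^2 - 12*r + 1)/(9*r^4 + 12*r^3 - 26*r^2 - 20*r + 25)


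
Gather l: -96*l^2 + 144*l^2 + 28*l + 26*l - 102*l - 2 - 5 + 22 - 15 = 48*l^2 - 48*l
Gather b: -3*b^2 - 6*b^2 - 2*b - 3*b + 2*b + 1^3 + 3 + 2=-9*b^2 - 3*b + 6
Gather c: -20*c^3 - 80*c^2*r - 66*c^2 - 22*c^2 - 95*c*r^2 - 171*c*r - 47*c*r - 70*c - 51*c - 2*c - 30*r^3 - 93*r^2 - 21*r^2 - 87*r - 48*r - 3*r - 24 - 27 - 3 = -20*c^3 + c^2*(-80*r - 88) + c*(-95*r^2 - 218*r - 123) - 30*r^3 - 114*r^2 - 138*r - 54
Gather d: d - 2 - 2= d - 4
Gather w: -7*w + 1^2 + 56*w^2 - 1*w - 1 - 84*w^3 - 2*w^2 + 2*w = -84*w^3 + 54*w^2 - 6*w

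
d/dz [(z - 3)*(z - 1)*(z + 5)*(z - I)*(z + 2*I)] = 5*z^4 + 4*z^3*(1 + I) + 3*z^2*(-15 + I) + 34*z*(1 - I) - 34 + 15*I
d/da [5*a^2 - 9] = 10*a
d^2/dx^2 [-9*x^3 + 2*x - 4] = -54*x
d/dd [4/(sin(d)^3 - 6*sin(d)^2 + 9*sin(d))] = 12*(1 - sin(d))*cos(d)/((sin(d) - 3)^3*sin(d)^2)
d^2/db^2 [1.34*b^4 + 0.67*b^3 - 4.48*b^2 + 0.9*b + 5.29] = 16.08*b^2 + 4.02*b - 8.96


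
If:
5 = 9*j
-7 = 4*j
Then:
No Solution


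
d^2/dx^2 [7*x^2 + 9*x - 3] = 14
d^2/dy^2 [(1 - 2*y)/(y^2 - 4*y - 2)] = 2*(4*(y - 2)^2*(2*y - 1) + 3*(2*y - 3)*(-y^2 + 4*y + 2))/(-y^2 + 4*y + 2)^3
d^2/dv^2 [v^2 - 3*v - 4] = 2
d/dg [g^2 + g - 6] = 2*g + 1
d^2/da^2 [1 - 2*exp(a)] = -2*exp(a)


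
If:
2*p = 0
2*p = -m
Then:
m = 0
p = 0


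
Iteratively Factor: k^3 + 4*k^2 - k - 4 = (k - 1)*(k^2 + 5*k + 4) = (k - 1)*(k + 4)*(k + 1)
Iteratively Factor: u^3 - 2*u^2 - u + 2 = (u + 1)*(u^2 - 3*u + 2) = (u - 1)*(u + 1)*(u - 2)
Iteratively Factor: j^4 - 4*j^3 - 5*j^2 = (j)*(j^3 - 4*j^2 - 5*j) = j*(j - 5)*(j^2 + j) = j*(j - 5)*(j + 1)*(j)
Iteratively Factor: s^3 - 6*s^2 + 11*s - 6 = (s - 3)*(s^2 - 3*s + 2) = (s - 3)*(s - 2)*(s - 1)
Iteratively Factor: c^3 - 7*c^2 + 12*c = (c - 3)*(c^2 - 4*c) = c*(c - 3)*(c - 4)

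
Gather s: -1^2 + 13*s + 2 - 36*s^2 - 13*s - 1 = -36*s^2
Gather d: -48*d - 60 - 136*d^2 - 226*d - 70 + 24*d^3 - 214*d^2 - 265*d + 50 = 24*d^3 - 350*d^2 - 539*d - 80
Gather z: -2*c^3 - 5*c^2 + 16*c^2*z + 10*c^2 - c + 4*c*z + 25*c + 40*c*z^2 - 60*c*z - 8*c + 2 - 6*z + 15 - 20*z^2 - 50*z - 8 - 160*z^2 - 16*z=-2*c^3 + 5*c^2 + 16*c + z^2*(40*c - 180) + z*(16*c^2 - 56*c - 72) + 9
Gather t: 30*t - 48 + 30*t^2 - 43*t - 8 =30*t^2 - 13*t - 56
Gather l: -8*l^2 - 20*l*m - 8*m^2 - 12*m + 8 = -8*l^2 - 20*l*m - 8*m^2 - 12*m + 8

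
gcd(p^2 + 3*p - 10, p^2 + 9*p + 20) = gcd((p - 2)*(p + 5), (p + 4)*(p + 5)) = p + 5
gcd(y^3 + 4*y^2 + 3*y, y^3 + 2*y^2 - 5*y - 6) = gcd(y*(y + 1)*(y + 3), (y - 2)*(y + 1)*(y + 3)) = y^2 + 4*y + 3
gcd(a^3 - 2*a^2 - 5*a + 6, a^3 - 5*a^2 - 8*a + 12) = a^2 + a - 2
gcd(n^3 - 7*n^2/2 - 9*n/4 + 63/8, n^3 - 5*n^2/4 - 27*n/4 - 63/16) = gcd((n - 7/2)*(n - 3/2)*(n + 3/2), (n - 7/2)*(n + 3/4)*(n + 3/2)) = n^2 - 2*n - 21/4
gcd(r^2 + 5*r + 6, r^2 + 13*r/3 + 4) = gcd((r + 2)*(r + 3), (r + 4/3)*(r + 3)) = r + 3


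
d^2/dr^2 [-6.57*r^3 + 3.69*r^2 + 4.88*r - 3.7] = 7.38 - 39.42*r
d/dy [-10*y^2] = -20*y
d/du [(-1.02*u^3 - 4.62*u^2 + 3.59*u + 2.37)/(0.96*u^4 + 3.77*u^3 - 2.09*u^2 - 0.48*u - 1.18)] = (0.9792*u^6 + 8.8704*u^5 + 9.21*u^4 - 35.1902*u^3 - 13.4732*u^2 + 20.8098*u - 3.0986)/(0.9216*u^8 + 7.2384*u^7 + 10.2001*u^6 - 16.6802*u^5 - 1.5167*u^4 - 6.8908*u^3 + 5.1628*u^2 + 1.1328*u + 1.3924)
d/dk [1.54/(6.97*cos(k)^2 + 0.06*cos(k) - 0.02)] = (21.4676*cos(k) + 0.0924)*sin(k)/(6.97*cos(k)^2 + 0.06*cos(k) - 0.02)^2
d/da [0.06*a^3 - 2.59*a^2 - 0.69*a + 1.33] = 0.18*a^2 - 5.18*a - 0.69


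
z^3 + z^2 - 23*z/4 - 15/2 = (z - 5/2)*(z + 3/2)*(z + 2)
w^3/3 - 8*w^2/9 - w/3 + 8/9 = (w/3 + 1/3)*(w - 8/3)*(w - 1)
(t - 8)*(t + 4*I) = t^2 - 8*t + 4*I*t - 32*I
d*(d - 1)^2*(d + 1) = d^4 - d^3 - d^2 + d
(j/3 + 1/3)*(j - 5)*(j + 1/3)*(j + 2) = j^4/3 - 5*j^3/9 - 41*j^2/9 - 43*j/9 - 10/9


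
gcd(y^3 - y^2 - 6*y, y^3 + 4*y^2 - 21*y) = y^2 - 3*y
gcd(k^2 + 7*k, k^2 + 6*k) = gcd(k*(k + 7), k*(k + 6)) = k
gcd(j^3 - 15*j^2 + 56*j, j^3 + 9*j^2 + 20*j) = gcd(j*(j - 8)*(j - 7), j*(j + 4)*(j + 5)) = j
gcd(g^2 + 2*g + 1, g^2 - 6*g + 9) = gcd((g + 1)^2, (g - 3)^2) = 1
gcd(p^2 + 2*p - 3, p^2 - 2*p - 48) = 1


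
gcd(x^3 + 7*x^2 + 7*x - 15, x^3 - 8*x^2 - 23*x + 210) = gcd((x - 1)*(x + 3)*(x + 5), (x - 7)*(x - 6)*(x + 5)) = x + 5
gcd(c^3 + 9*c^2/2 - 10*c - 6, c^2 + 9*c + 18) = c + 6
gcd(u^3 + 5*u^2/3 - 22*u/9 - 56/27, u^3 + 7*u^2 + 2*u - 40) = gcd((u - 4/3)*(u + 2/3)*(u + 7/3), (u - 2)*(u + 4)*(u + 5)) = 1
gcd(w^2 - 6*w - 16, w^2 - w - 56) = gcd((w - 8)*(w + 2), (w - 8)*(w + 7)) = w - 8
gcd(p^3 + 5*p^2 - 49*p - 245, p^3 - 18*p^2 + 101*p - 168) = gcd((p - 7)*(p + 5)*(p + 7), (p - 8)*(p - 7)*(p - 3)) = p - 7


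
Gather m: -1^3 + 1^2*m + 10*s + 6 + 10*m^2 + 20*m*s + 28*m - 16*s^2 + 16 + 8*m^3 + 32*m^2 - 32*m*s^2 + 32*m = 8*m^3 + 42*m^2 + m*(-32*s^2 + 20*s + 61) - 16*s^2 + 10*s + 21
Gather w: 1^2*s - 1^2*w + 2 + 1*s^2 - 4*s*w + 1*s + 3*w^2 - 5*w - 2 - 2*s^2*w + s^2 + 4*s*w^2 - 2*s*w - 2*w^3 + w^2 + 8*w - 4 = 2*s^2 + 2*s - 2*w^3 + w^2*(4*s + 4) + w*(-2*s^2 - 6*s + 2) - 4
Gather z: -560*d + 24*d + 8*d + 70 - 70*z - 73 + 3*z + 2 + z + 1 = -528*d - 66*z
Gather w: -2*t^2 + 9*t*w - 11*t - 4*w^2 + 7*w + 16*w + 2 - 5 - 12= -2*t^2 - 11*t - 4*w^2 + w*(9*t + 23) - 15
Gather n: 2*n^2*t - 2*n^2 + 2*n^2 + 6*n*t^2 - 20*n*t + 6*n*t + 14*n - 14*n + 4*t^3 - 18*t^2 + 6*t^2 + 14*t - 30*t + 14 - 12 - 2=2*n^2*t + n*(6*t^2 - 14*t) + 4*t^3 - 12*t^2 - 16*t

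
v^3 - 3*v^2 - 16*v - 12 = (v - 6)*(v + 1)*(v + 2)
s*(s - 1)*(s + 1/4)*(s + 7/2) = s^4 + 11*s^3/4 - 23*s^2/8 - 7*s/8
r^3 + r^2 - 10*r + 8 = (r - 2)*(r - 1)*(r + 4)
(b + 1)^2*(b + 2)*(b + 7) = b^4 + 11*b^3 + 33*b^2 + 37*b + 14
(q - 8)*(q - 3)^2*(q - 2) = q^4 - 16*q^3 + 85*q^2 - 186*q + 144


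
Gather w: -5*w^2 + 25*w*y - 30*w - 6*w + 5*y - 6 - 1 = -5*w^2 + w*(25*y - 36) + 5*y - 7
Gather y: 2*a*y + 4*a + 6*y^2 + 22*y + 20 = 4*a + 6*y^2 + y*(2*a + 22) + 20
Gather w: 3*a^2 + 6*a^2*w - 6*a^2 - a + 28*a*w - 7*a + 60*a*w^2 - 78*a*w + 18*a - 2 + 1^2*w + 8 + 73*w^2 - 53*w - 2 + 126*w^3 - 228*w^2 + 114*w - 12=-3*a^2 + 10*a + 126*w^3 + w^2*(60*a - 155) + w*(6*a^2 - 50*a + 62) - 8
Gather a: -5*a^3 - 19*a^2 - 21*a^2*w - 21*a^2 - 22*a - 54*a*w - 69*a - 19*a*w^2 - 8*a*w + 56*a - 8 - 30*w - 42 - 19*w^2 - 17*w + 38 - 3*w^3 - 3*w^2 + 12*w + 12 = -5*a^3 + a^2*(-21*w - 40) + a*(-19*w^2 - 62*w - 35) - 3*w^3 - 22*w^2 - 35*w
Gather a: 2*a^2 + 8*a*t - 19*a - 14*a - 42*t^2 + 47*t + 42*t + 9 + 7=2*a^2 + a*(8*t - 33) - 42*t^2 + 89*t + 16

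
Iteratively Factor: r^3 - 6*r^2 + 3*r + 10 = (r - 5)*(r^2 - r - 2) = (r - 5)*(r - 2)*(r + 1)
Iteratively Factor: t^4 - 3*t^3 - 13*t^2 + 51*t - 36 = (t - 1)*(t^3 - 2*t^2 - 15*t + 36) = (t - 3)*(t - 1)*(t^2 + t - 12) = (t - 3)*(t - 1)*(t + 4)*(t - 3)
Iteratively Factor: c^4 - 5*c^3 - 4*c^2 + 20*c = (c - 5)*(c^3 - 4*c) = c*(c - 5)*(c^2 - 4) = c*(c - 5)*(c + 2)*(c - 2)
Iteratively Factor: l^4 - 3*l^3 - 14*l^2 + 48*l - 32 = (l + 4)*(l^3 - 7*l^2 + 14*l - 8) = (l - 2)*(l + 4)*(l^2 - 5*l + 4) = (l - 4)*(l - 2)*(l + 4)*(l - 1)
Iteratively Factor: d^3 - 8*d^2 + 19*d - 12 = (d - 3)*(d^2 - 5*d + 4) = (d - 4)*(d - 3)*(d - 1)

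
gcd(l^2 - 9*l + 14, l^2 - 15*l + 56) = l - 7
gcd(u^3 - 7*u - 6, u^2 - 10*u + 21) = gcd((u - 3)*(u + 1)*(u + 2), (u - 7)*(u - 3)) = u - 3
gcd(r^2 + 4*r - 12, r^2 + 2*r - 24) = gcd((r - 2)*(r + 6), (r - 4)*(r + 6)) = r + 6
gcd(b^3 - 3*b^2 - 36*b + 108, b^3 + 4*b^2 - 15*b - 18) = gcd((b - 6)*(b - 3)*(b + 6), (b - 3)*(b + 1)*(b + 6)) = b^2 + 3*b - 18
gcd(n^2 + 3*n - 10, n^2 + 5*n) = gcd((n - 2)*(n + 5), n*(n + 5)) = n + 5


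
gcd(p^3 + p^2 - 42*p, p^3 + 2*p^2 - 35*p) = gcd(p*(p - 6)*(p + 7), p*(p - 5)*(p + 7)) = p^2 + 7*p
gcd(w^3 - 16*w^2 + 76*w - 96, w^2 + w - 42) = w - 6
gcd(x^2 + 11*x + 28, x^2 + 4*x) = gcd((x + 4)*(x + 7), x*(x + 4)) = x + 4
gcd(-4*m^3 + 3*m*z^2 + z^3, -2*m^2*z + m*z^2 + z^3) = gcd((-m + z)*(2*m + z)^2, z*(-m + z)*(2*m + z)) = -2*m^2 + m*z + z^2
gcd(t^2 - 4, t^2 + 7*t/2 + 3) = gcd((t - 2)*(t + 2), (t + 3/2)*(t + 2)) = t + 2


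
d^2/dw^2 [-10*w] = 0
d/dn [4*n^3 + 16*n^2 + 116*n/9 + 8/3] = 12*n^2 + 32*n + 116/9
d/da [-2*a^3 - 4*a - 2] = -6*a^2 - 4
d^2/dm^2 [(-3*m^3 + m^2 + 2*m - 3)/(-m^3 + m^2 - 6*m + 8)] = 2*(2*m^6 - 60*m^5 + 186*m^4 + 8*m^3 - 441*m^2 + 642*m - 76)/(m^9 - 3*m^8 + 21*m^7 - 61*m^6 + 174*m^5 - 420*m^4 + 696*m^3 - 1056*m^2 + 1152*m - 512)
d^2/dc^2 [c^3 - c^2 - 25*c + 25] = 6*c - 2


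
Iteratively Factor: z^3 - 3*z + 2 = (z + 2)*(z^2 - 2*z + 1) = (z - 1)*(z + 2)*(z - 1)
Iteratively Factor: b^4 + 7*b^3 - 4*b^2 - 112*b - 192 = (b + 4)*(b^3 + 3*b^2 - 16*b - 48) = (b + 3)*(b + 4)*(b^2 - 16) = (b + 3)*(b + 4)^2*(b - 4)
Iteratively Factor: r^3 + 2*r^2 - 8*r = (r + 4)*(r^2 - 2*r) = (r - 2)*(r + 4)*(r)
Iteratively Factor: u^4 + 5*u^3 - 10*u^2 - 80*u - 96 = (u + 3)*(u^3 + 2*u^2 - 16*u - 32) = (u + 2)*(u + 3)*(u^2 - 16) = (u - 4)*(u + 2)*(u + 3)*(u + 4)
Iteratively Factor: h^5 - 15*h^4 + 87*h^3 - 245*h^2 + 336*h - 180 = (h - 3)*(h^4 - 12*h^3 + 51*h^2 - 92*h + 60) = (h - 3)*(h - 2)*(h^3 - 10*h^2 + 31*h - 30) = (h - 3)*(h - 2)^2*(h^2 - 8*h + 15) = (h - 5)*(h - 3)*(h - 2)^2*(h - 3)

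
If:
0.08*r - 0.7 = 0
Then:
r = 8.75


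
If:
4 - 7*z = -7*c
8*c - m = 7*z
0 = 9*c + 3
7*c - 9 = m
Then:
No Solution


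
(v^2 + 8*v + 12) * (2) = 2*v^2 + 16*v + 24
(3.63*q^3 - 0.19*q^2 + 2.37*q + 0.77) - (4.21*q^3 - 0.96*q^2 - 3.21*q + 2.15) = -0.58*q^3 + 0.77*q^2 + 5.58*q - 1.38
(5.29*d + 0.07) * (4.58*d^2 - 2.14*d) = 24.2282*d^3 - 11.0*d^2 - 0.1498*d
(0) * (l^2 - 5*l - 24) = 0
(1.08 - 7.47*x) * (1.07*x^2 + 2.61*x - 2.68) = -7.9929*x^3 - 18.3411*x^2 + 22.8384*x - 2.8944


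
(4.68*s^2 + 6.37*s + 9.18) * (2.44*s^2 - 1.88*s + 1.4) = 11.4192*s^4 + 6.7444*s^3 + 16.9756*s^2 - 8.3404*s + 12.852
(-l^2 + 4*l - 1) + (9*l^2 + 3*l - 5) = 8*l^2 + 7*l - 6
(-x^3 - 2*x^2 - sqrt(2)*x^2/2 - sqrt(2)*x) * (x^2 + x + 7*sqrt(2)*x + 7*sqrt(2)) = -x^5 - 15*sqrt(2)*x^4/2 - 3*x^4 - 45*sqrt(2)*x^3/2 - 9*x^3 - 15*sqrt(2)*x^2 - 21*x^2 - 14*x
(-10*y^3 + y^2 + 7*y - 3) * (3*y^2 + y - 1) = -30*y^5 - 7*y^4 + 32*y^3 - 3*y^2 - 10*y + 3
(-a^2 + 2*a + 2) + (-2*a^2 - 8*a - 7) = -3*a^2 - 6*a - 5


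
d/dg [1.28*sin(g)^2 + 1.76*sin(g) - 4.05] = (2.56*sin(g) + 1.76)*cos(g)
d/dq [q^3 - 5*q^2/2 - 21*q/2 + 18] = 3*q^2 - 5*q - 21/2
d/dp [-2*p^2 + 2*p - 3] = 2 - 4*p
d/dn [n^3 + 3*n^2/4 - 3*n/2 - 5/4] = 3*n^2 + 3*n/2 - 3/2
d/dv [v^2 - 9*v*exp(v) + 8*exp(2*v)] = -9*v*exp(v) + 2*v + 16*exp(2*v) - 9*exp(v)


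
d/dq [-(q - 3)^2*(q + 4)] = (-3*q - 5)*(q - 3)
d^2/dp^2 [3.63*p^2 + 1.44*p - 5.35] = 7.26000000000000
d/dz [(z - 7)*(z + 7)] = 2*z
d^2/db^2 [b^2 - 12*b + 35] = 2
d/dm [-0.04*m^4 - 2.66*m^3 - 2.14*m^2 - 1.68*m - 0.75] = -0.16*m^3 - 7.98*m^2 - 4.28*m - 1.68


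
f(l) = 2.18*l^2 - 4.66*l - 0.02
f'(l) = 4.36*l - 4.66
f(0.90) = -2.45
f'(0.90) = -0.74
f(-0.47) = 2.65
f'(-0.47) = -6.71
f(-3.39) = 40.83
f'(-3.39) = -19.44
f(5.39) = 38.20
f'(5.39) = 18.84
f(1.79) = -1.38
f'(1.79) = 3.14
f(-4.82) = 73.09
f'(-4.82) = -25.68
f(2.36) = 1.12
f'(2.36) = 5.63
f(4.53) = 23.61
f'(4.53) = 15.09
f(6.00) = 50.50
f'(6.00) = 21.50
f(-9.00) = 218.50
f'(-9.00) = -43.90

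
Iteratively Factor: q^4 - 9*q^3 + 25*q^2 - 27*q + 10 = (q - 5)*(q^3 - 4*q^2 + 5*q - 2) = (q - 5)*(q - 1)*(q^2 - 3*q + 2) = (q - 5)*(q - 1)^2*(q - 2)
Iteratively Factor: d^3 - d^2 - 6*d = (d - 3)*(d^2 + 2*d) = (d - 3)*(d + 2)*(d)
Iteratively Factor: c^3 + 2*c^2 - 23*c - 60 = (c - 5)*(c^2 + 7*c + 12) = (c - 5)*(c + 3)*(c + 4)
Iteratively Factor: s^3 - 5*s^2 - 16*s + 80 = (s - 5)*(s^2 - 16) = (s - 5)*(s + 4)*(s - 4)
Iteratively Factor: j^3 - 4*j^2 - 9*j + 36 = (j + 3)*(j^2 - 7*j + 12) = (j - 3)*(j + 3)*(j - 4)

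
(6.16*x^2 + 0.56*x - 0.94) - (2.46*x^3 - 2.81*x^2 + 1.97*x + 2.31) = -2.46*x^3 + 8.97*x^2 - 1.41*x - 3.25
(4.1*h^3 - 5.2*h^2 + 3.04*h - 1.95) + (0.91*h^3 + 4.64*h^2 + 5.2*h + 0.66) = 5.01*h^3 - 0.56*h^2 + 8.24*h - 1.29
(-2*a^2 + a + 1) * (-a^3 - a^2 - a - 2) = 2*a^5 + a^4 + 2*a^2 - 3*a - 2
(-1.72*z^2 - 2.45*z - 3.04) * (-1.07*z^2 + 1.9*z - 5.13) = 1.8404*z^4 - 0.6465*z^3 + 7.4214*z^2 + 6.7925*z + 15.5952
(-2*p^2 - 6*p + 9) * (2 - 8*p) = 16*p^3 + 44*p^2 - 84*p + 18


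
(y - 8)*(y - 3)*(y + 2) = y^3 - 9*y^2 + 2*y + 48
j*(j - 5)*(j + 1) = j^3 - 4*j^2 - 5*j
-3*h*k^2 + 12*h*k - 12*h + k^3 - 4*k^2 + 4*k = (-3*h + k)*(k - 2)^2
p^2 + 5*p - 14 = (p - 2)*(p + 7)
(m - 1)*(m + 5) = m^2 + 4*m - 5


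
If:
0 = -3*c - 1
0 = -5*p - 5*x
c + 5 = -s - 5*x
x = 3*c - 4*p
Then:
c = -1/3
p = -1/3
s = -19/3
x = 1/3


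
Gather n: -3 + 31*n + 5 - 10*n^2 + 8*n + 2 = -10*n^2 + 39*n + 4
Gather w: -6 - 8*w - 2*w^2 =-2*w^2 - 8*w - 6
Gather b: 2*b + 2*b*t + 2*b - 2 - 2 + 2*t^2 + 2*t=b*(2*t + 4) + 2*t^2 + 2*t - 4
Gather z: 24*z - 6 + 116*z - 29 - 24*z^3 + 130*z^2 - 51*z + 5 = -24*z^3 + 130*z^2 + 89*z - 30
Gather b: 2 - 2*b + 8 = 10 - 2*b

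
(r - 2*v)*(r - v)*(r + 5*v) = r^3 + 2*r^2*v - 13*r*v^2 + 10*v^3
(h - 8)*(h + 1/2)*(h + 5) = h^3 - 5*h^2/2 - 83*h/2 - 20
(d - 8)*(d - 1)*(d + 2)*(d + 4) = d^4 - 3*d^3 - 38*d^2 - 24*d + 64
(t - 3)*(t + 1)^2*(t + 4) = t^4 + 3*t^3 - 9*t^2 - 23*t - 12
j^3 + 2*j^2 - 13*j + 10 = (j - 2)*(j - 1)*(j + 5)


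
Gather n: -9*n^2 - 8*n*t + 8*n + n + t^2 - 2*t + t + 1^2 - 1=-9*n^2 + n*(9 - 8*t) + t^2 - t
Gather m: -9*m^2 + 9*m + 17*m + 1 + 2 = -9*m^2 + 26*m + 3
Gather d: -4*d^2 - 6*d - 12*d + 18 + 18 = -4*d^2 - 18*d + 36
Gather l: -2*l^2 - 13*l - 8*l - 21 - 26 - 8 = -2*l^2 - 21*l - 55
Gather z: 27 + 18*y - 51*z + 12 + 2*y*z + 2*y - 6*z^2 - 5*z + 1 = 20*y - 6*z^2 + z*(2*y - 56) + 40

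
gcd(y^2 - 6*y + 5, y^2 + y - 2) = y - 1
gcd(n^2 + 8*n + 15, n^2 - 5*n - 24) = n + 3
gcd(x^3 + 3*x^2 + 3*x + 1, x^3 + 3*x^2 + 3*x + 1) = x^3 + 3*x^2 + 3*x + 1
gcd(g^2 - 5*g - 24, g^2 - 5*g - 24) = g^2 - 5*g - 24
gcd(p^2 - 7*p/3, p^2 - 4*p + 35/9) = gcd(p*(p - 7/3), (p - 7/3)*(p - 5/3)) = p - 7/3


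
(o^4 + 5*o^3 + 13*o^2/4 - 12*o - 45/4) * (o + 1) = o^5 + 6*o^4 + 33*o^3/4 - 35*o^2/4 - 93*o/4 - 45/4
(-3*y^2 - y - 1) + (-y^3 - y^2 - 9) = -y^3 - 4*y^2 - y - 10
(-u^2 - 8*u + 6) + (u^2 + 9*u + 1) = u + 7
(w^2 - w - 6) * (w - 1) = w^3 - 2*w^2 - 5*w + 6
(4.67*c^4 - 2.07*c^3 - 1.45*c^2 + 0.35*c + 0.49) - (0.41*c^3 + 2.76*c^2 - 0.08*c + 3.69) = 4.67*c^4 - 2.48*c^3 - 4.21*c^2 + 0.43*c - 3.2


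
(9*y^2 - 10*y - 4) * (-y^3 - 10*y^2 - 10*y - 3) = -9*y^5 - 80*y^4 + 14*y^3 + 113*y^2 + 70*y + 12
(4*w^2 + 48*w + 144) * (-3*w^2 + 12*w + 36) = -12*w^4 - 96*w^3 + 288*w^2 + 3456*w + 5184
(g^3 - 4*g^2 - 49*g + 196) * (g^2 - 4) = g^5 - 4*g^4 - 53*g^3 + 212*g^2 + 196*g - 784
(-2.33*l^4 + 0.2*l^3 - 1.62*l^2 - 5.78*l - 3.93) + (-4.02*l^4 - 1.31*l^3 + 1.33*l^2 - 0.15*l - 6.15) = -6.35*l^4 - 1.11*l^3 - 0.29*l^2 - 5.93*l - 10.08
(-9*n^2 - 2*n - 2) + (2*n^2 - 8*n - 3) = -7*n^2 - 10*n - 5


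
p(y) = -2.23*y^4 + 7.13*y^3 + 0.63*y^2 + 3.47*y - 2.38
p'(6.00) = -1145.65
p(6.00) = -1308.88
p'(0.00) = 3.47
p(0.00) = -2.38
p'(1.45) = 23.08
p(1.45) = 15.86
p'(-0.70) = 16.13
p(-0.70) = -7.48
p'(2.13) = 17.00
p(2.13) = 30.87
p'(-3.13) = 482.61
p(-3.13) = -439.74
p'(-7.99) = 5908.88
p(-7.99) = -12715.27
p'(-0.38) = 6.57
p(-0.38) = -4.05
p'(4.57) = -395.40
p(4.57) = -265.53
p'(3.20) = -65.75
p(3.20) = 14.98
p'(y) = -8.92*y^3 + 21.39*y^2 + 1.26*y + 3.47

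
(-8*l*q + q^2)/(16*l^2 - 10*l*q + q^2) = q/(-2*l + q)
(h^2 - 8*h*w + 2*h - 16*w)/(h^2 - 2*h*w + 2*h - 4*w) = (-h + 8*w)/(-h + 2*w)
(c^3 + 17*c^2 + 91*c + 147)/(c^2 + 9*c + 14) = (c^2 + 10*c + 21)/(c + 2)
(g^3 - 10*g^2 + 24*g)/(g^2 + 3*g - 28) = g*(g - 6)/(g + 7)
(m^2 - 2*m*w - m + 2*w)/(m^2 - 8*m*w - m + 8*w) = (-m + 2*w)/(-m + 8*w)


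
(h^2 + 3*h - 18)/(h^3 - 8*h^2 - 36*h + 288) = (h - 3)/(h^2 - 14*h + 48)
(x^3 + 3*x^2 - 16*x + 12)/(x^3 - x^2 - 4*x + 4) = (x + 6)/(x + 2)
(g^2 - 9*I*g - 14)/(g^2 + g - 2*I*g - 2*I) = (g - 7*I)/(g + 1)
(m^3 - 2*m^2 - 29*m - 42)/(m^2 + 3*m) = m - 5 - 14/m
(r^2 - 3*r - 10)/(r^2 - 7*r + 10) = (r + 2)/(r - 2)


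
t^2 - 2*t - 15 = (t - 5)*(t + 3)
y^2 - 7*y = y*(y - 7)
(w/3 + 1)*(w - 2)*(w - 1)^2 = w^4/3 - w^3/3 - 7*w^2/3 + 13*w/3 - 2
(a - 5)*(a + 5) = a^2 - 25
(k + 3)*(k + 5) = k^2 + 8*k + 15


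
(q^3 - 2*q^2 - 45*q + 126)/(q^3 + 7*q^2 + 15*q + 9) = (q^3 - 2*q^2 - 45*q + 126)/(q^3 + 7*q^2 + 15*q + 9)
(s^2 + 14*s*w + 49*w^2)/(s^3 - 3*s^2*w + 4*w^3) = (s^2 + 14*s*w + 49*w^2)/(s^3 - 3*s^2*w + 4*w^3)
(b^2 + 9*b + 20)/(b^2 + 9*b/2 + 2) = 2*(b + 5)/(2*b + 1)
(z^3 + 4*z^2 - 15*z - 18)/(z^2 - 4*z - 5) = (z^2 + 3*z - 18)/(z - 5)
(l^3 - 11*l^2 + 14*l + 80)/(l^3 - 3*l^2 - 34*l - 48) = (l - 5)/(l + 3)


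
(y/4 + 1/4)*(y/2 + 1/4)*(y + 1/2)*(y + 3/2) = y^4/8 + 7*y^3/16 + 17*y^2/32 + 17*y/64 + 3/64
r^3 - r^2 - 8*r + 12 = (r - 2)^2*(r + 3)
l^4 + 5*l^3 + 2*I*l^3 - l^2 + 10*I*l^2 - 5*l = l*(l + 5)*(l + I)^2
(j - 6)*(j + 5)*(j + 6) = j^3 + 5*j^2 - 36*j - 180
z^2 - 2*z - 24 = (z - 6)*(z + 4)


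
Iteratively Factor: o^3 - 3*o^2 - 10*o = (o - 5)*(o^2 + 2*o) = o*(o - 5)*(o + 2)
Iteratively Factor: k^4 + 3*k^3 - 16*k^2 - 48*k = (k)*(k^3 + 3*k^2 - 16*k - 48) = k*(k + 4)*(k^2 - k - 12) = k*(k - 4)*(k + 4)*(k + 3)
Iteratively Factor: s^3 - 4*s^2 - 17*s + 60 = (s + 4)*(s^2 - 8*s + 15) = (s - 3)*(s + 4)*(s - 5)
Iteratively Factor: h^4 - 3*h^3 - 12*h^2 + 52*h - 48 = (h + 4)*(h^3 - 7*h^2 + 16*h - 12) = (h - 3)*(h + 4)*(h^2 - 4*h + 4) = (h - 3)*(h - 2)*(h + 4)*(h - 2)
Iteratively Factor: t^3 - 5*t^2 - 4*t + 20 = (t - 2)*(t^2 - 3*t - 10) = (t - 2)*(t + 2)*(t - 5)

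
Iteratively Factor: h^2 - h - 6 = (h + 2)*(h - 3)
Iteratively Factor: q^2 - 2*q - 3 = (q - 3)*(q + 1)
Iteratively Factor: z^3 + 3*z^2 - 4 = (z + 2)*(z^2 + z - 2) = (z + 2)^2*(z - 1)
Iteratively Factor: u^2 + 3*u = (u + 3)*(u)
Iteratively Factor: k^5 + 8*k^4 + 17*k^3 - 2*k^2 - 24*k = (k - 1)*(k^4 + 9*k^3 + 26*k^2 + 24*k) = k*(k - 1)*(k^3 + 9*k^2 + 26*k + 24) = k*(k - 1)*(k + 2)*(k^2 + 7*k + 12) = k*(k - 1)*(k + 2)*(k + 3)*(k + 4)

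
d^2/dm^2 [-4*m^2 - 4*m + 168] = -8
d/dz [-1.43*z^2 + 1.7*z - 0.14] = 1.7 - 2.86*z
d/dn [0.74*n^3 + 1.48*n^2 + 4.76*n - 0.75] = 2.22*n^2 + 2.96*n + 4.76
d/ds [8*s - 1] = 8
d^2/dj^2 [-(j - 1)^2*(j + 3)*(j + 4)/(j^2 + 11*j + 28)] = 2*(-j^3 - 21*j^2 - 147*j - 87)/(j^3 + 21*j^2 + 147*j + 343)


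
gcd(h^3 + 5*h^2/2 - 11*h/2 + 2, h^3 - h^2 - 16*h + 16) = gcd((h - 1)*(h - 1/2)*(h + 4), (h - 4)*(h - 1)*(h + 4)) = h^2 + 3*h - 4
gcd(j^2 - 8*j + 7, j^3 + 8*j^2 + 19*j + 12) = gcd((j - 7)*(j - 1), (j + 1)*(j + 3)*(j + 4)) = 1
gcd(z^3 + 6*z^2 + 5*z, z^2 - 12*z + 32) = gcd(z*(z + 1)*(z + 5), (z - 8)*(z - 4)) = 1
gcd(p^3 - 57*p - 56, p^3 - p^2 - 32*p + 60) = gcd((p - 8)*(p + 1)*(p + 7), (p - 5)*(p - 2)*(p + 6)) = 1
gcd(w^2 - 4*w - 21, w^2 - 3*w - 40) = 1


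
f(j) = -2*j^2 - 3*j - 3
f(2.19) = -19.16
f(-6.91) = -77.77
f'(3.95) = -18.80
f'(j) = -4*j - 3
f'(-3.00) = 9.00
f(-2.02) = -5.10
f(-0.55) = -1.96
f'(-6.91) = 24.64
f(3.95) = -46.06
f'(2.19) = -11.76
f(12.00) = -327.00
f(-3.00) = -12.00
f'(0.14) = -3.56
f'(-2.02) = 5.08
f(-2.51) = -8.07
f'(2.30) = -12.20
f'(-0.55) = -0.80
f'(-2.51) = 7.04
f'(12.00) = -51.00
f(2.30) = -20.48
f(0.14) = -3.46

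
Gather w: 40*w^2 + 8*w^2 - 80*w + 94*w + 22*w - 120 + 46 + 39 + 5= 48*w^2 + 36*w - 30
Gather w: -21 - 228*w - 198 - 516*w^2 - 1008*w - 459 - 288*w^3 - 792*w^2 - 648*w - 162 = -288*w^3 - 1308*w^2 - 1884*w - 840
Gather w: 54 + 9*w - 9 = 9*w + 45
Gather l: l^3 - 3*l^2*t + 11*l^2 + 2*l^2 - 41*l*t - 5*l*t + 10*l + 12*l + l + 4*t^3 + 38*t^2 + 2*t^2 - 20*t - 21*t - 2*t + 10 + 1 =l^3 + l^2*(13 - 3*t) + l*(23 - 46*t) + 4*t^3 + 40*t^2 - 43*t + 11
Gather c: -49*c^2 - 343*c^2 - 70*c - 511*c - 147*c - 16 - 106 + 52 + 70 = -392*c^2 - 728*c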